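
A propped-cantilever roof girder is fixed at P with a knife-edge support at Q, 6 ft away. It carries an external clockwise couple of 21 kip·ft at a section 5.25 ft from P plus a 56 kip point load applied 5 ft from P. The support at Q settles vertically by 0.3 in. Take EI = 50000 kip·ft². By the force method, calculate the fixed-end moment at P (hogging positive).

Choose R_Q as the redundant. The primary structure is the cantilever fixed at P.
Downward deflection at the released point Q due to the loads:
  clockwise couple 21 at a = 5.25: M₀a(2L − a)/(2EI) = 372.1/EI
  point load 56 at a = 5: Pa²(3L − a)/(6EI) = 3033/EI
  δ_0 = 3405/EI
Flexibility coefficient — unit upward force at Q: δ_{QQ} = L³/(3EI) = 72/EI.
With EI = 50000 kip·ft²: δ_0 = 0.068109 ft and δ_{QQ} = 0.00144 ft/kip.
Compatibility — the beam at Q must follow the support down by 0.025 ft: δ_0 − R_Q·δ_{QQ} = 0.025, so R_Q = (0.068109 − 0.025)/0.00144 = 29.94 kip.
Moment equilibrium about P: M_P = Σ(load moments about P) − R_Q·L = 301 − 29.94×6 = 121.4 kip·ft.

M_P = 121.4 kip·ft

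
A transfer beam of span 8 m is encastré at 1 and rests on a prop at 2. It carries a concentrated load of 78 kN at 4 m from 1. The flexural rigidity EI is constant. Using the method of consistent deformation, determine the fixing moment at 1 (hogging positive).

M_1 = 117 kN·m

Take the reaction at 2 as the redundant and release it; the primary structure is a cantilever fixed at 1.
Downward deflection at the released point 2 due to the loads:
  point load 78 at a = 4: Pa²(3L − a)/(6EI) = 4160/EI
Tip deflection under a unit load at 2: L³/(3EI) = 170.7/EI.
Compatibility at 2: δ_0 − R_2·δ_{22} = 0, so R_2 = 4160/170.7 = 24.38 kN.
Moment equilibrium about 1: M_1 = Σ(load moments about 1) − R_2·L = 312 − 24.38×8 = 117 kN·m.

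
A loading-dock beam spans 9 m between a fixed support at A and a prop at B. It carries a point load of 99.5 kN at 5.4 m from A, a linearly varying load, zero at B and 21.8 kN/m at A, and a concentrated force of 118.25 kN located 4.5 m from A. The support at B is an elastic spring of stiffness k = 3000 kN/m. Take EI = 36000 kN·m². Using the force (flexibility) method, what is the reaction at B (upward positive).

R_B = 94.87 kN

Release the roller at B. Primary structure: cantilever fixed at A.
Free-end deflection of the primary structure under the applied loading (downward +):
  point load 99.5 at a = 5.4: Pa²(3L − a)/(6EI) = 10445/EI
  triangular load, peak 21.8 at the fixed end: w₀L⁴/(30EI) = 4768/EI
  point load 118.25 at a = 4.5: Pa²(3L − a)/(6EI) = 8980/EI
  δ_0 = 24192/EI
Flexibility coefficient — unit upward force at B: δ_{BB} = L³/(3EI) = 243/EI.
With EI = 36000 kN·m²: δ_0 = 0.67201 m and δ_{BB} = 0.00675 m/kN.
Compatibility — the spring shortens by R_B/k under the reaction it provides: δ_0 − R_B·δ_{BB} = R_B/k. With 1/k = 0.000333 m/kN, R_B = δ_0 / (δ_{BB} + 1/k) = 0.67201 / (0.00675 + 0.000333) = 94.87 kN.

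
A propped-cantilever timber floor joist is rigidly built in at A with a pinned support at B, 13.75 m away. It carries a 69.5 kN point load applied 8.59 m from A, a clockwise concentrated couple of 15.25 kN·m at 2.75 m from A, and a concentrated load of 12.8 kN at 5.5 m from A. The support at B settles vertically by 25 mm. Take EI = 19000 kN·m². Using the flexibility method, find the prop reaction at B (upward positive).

Remove the prop at B; the released (primary) structure is a cantilever built in at A.
Downward deflection at the released point B due to the loads:
  point load 69.5 at a = 8.59: Pa²(3L − a)/(6EI) = 27915/EI
  clockwise couple 15.25 at a = 2.75: M₀a(2L − a)/(2EI) = 519/EI
  point load 12.8 at a = 5.5: Pa²(3L − a)/(6EI) = 2307/EI
  δ_0 = 30741/EI
Tip deflection under a unit load at B: L³/(3EI) = 866.5/EI.
With EI = 19000 kN·m²: δ_0 = 1.6179 m and δ_{BB} = 0.045607 m/kN.
Compatibility — the beam at B must follow the support down by 0.025 m: δ_0 − R_B·δ_{BB} = 0.025, so R_B = (1.6179 − 0.025)/0.045607 = 34.93 kN.

R_B = 34.93 kN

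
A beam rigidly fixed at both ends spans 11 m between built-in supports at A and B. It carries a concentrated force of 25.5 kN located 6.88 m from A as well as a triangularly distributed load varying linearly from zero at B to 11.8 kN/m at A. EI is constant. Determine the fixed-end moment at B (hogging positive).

M_B = 88.69 kN·m

Release both end moments; the primary structure is a simply-supported span AB with redundants M_A and M_B.
End rotations of the released simple span under the applied load (×1/EI):
  at A: point load 25.5 at a = 6.88: Pab(L + b)/(6LEI) = 165.6/EI
  at B: point load 25.5 at a = 6.88: Pab(L + a)/(6LEI) = 195.8/EI
  at A: triangular load, peak 11.8: w₀L³/(45EI) = 349/EI
  at B: triangular load, peak 11.8: 7w₀L³/(360EI) = 305.4/EI
  θ_A0 = 514.6/EI,  θ_B0 = 501.2/EI
Flexibility coefficients: a unit moment at one end gives L/(3EI) there and L/(6EI) at the far end, so f₁₁ = f₂₂ = 3.667/EI and f₁₂ = f₂₁ = 1.833/EI.
Compatibility — zero rotation at each built-in end:
  3.667 M_A + 1.833 M_B = 514.6
  1.833 M_A + 3.667 M_B = 501.2
Solving the pair gives M_A = 96 kN·m and M_B = 88.69 kN·m (hogging).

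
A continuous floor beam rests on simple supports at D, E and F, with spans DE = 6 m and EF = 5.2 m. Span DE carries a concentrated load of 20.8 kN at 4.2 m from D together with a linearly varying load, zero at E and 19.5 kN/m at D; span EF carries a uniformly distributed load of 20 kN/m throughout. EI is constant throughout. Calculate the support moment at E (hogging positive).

Insert a hinge at E; M_E is the redundant, and each span becomes simply supported.
End slopes at the hinge E, treating each span as simply supported:
  span DE: point load 20.8 at a = 4.2: Pab(L + a)/(6LEI) = 44.55/EI
  span DE: triangular load, peak 19.5: 7w₀L³/(360EI) = 81.9/EI
  span EF: UDL 20: wL³/(24EI) = 117.2/EI
  relative rotation θ_0 = (126.5 + 117.2)/EI = 243.6/EI
A unit hogging moment at E produces rotation L₁/(3EI) + L₂/(3EI) = 3.733/EI.
Slope continuity at E: θ_0 = M_E·3.733/EI, so M_E = 243.6/3.733 = 65.26 kN·m (hogging).

M_E = 65.26 kN·m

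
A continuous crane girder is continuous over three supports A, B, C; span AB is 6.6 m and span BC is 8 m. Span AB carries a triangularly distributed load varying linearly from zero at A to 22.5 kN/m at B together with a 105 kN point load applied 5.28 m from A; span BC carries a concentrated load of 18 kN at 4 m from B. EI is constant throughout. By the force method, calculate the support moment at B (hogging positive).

M_B = 89.44 kN·m

Insert a hinge at B; M_B is the redundant, and each span becomes simply supported.
End slopes at the hinge B, treating each span as simply supported:
  span AB: triangular load, peak 22.5: w₀L³/(45EI) = 143.7/EI
  span AB: point load 105 at a = 5.28: Pab(L + a)/(6LEI) = 219.5/EI
  span BC: point load 18 at a = 4: Pab(L + b)/(6LEI) = 72/EI
  relative rotation θ_0 = (363.3 + 72)/EI = 435.3/EI
A unit hogging moment at B produces rotation L₁/(3EI) + L₂/(3EI) = 4.867/EI.
Compatibility: M_B·(L₁+L₂)/(3EI) = θ_0, giving M_B = 89.44 kN·m (hogging).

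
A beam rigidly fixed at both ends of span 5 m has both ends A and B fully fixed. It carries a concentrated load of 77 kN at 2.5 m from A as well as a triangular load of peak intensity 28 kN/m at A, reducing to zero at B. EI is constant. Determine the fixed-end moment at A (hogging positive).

Release both end moments; the primary structure is a simply-supported span AB with redundants M_A and M_B.
End rotations of the released simple span under the applied load (×1/EI):
  at A: point load 77 at a = 2.5: Pab(L + b)/(6LEI) = 120.3/EI
  at B: point load 77 at a = 2.5: Pab(L + a)/(6LEI) = 120.3/EI
  at A: triangular load, peak 28: w₀L³/(45EI) = 77.78/EI
  at B: triangular load, peak 28: 7w₀L³/(360EI) = 68.06/EI
  θ_A0 = 198.1/EI,  θ_B0 = 188.4/EI
Flexibility coefficients: a unit moment at one end gives L/(3EI) there and L/(6EI) at the far end, so f₁₁ = f₂₂ = 1.667/EI and f₁₂ = f₂₁ = 0.8333/EI.
Compatibility — zero rotation at each built-in end:
  1.667 M_A + 0.8333 M_B = 198.1
  0.8333 M_A + 1.667 M_B = 188.4
Solving the pair gives M_A = 83.12 kN·m and M_B = 71.46 kN·m (hogging).

M_A = 83.12 kN·m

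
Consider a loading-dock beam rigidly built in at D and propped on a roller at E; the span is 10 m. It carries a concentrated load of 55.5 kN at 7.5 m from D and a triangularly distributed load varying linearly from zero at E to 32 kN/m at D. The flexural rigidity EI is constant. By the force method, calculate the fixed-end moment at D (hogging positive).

M_D = 278.4 kN·m

Choose R_E as the redundant. The primary structure is the cantilever fixed at D.
Deflection at E on the released cantilever, summing each load's contribution:
  point load 55.5 at a = 7.5: Pa²(3L − a)/(6EI) = 11707/EI
  triangular load, peak 32 at the fixed end: w₀L⁴/(30EI) = 10667/EI
  δ_0 = 22374/EI
Flexibility coefficient — unit upward force at E: δ_{EE} = L³/(3EI) = 333.3/EI.
The prop prevents deflection at E: R_E = δ_0/δ_{EE} = 22374/333.3 = 67.12 kN.
Moment equilibrium about D: M_D = Σ(load moments about D) − R_E·L = 949.6 − 67.12×10 = 278.4 kN·m.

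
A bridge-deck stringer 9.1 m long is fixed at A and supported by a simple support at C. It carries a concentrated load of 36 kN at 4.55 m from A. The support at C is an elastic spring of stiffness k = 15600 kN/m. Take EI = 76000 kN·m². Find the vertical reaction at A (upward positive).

R_A = 24.96 kN

Take the reaction at C as the redundant and release it; the primary structure is a cantilever fixed at A.
Deflection at C on the released cantilever, summing each load's contribution:
  point load 36 at a = 4.55: Pa²(3L − a)/(6EI) = 2826/EI
Tip deflection under a unit load at C: L³/(3EI) = 251.2/EI.
With EI = 76000 kN·m²: δ_0 = 0.037183 m and δ_{CC} = 0.003305 m/kN.
Compatibility — the spring shortens by R_C/k under the reaction it provides: δ_0 − R_C·δ_{CC} = R_C/k. With 1/k = 0.000064 m/kN, R_C = δ_0 / (δ_{CC} + 1/k) = 0.037183 / (0.003305 + 0.000064) = 11.04 kN.
Vertical equilibrium: R_A = ΣP − R_C = 36 − 11.04 = 24.96 kN.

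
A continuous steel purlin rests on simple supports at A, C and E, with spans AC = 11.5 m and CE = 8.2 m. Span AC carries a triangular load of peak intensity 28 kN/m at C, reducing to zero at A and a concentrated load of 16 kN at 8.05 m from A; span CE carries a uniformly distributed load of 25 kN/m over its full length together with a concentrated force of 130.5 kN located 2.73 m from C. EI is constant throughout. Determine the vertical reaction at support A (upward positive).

Release continuity at C by inserting a hinge; the redundant is the internal moment M_C. The primary structure is two simply-supported spans AC and CE.
Rotations at C on the released spans (each span's end-slope, ×1/EI):
  span AC: triangular load, peak 28: w₀L³/(45EI) = 946.3/EI
  span AC: point load 16 at a = 8.05: Pab(L + a)/(6LEI) = 125.9/EI
  span CE: UDL 25: wL³/(24EI) = 574.3/EI
  span CE: point load 130.5 at a = 2.73: Pab(L + b)/(6LEI) = 541.5/EI
  relative rotation θ_0 = (1072 + 1116)/EI = 2188/EI
A unit hogging moment at C produces rotation L₁/(3EI) + L₂/(3EI) = 6.567/EI.
Slope continuity at C: θ_0 = M_C·6.567/EI, so M_C = 2188/6.567 = 333.2 kN·m (hogging).
Span AC, ΣM about A with M_C applied at C: R_C^{AC}·11.5 = 1363 + 333.2, so R_C^{AC} = 147.5 kN and R_A = 177 − 147.5 = 29.49 kN.

R_A = 29.49 kN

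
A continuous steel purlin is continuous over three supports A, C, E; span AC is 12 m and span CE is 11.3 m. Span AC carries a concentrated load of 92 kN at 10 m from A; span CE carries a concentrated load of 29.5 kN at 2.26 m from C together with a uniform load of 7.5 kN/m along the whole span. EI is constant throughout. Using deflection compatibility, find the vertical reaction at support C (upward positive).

Take M_C as the redundant. Released structure: two simple spans AC and CE with a hinge at C.
Rotations at C on the released spans (each span's end-slope, ×1/EI):
  span AC: point load 92 at a = 10: Pab(L + a)/(6LEI) = 562.2/EI
  span CE: point load 29.5 at a = 2.26: Pab(L + b)/(6LEI) = 180.8/EI
  span CE: UDL 7.5: wL³/(24EI) = 450.9/EI
  relative rotation θ_0 = (562.2 + 631.7)/EI = 1194/EI
A unit hogging moment at C produces rotation L₁/(3EI) + L₂/(3EI) = 7.767/EI.
Slope continuity at C: θ_0 = M_C·7.767/EI, so M_C = 1194/7.767 = 153.7 kN·m (hogging).
Span AC, ΣM about A with M_C applied at C: R_C^{AC}·12 = 920 + 153.7, so R_C^{AC} = 89.48 kN and R_A = 92 − 89.48 = 2.523 kN.
Span CE, ΣM about E: R_C^{CE}·11.3 = 745.5 + 153.7, so R_C^{CE} = 79.58 kN and R_E = 114.2 − 79.58 = 34.67 kN.
R_C = 89.48 + 79.58 = 169.1 kN.

R_C = 169.1 kN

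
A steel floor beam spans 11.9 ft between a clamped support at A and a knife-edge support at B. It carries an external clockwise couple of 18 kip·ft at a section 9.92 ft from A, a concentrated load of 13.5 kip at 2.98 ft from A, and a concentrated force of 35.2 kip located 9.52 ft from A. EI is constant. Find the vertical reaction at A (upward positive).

Take the reaction at B as the redundant and release it; the primary structure is a cantilever fixed at A.
Downward deflection at the released point B due to the loads:
  clockwise couple 18 at a = 9.92: M₀a(2L − a)/(2EI) = 1239/EI
  point load 13.5 at a = 2.98: Pa²(3L − a)/(6EI) = 653.8/EI
  point load 35.2 at a = 9.52: Pa²(3L − a)/(6EI) = 13920/EI
  δ_0 = 15813/EI
Tip deflection under a unit load at B: L³/(3EI) = 561.7/EI.
Compatibility at B: δ_0 − R_B·δ_{BB} = 0, so R_B = 15813/561.7 = 28.15 kip.
Vertical equilibrium: R_A = ΣP − R_B = 48.7 − 28.15 = 20.55 kip.

R_A = 20.55 kip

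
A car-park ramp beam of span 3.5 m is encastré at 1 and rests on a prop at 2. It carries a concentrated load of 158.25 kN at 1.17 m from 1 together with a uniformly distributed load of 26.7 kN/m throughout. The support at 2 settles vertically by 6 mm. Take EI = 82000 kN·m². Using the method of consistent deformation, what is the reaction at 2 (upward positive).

R_2 = 24.19 kN

Take the reaction at 2 as the redundant and release it; the primary structure is a cantilever fixed at 1.
Deflection at 2 on the released cantilever, summing each load's contribution:
  point load 158.25 at a = 1.17: Pa²(3L − a)/(6EI) = 336.9/EI
  UDL 26.7: wL⁴/(8EI) = 500.8/EI
  δ_0 = 837.7/EI
Flexibility coefficient — unit upward force at 2: δ_{22} = L³/(3EI) = 14.29/EI.
With EI = 82000 kN·m²: δ_0 = 0.010216 m and δ_{22} = 0.000174 m/kN.
Compatibility — the beam at 2 must follow the support down by 0.006 m: δ_0 − R_2·δ_{22} = 0.006, so R_2 = (0.010216 − 0.006)/0.000174 = 24.19 kN.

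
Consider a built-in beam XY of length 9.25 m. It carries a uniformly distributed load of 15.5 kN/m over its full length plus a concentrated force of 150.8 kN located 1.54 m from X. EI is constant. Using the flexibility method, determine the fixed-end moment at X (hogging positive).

Take the two fixed-end moments M_X, M_Y as redundants; the released structure is the simple span XY.
End rotations of the released simple span under the applied load (×1/EI):
  at X: UDL 15.5: wL³/(24EI) = 511.1/EI
  at Y: UDL 15.5: wL³/(24EI) = 511.1/EI
  at X: point load 150.8 at a = 1.54: Pab(L + b)/(6LEI) = 547.2/EI
  at Y: point load 150.8 at a = 1.54: Pab(L + a)/(6LEI) = 348.1/EI
  θ_X0 = 1058/EI,  θ_Y0 = 859.2/EI
Flexibility coefficients: a unit moment at one end gives L/(3EI) there and L/(6EI) at the far end, so f₁₁ = f₂₂ = 3.083/EI and f₁₂ = f₂₁ = 1.542/EI.
Compatibility — zero rotation at each built-in end:
  3.083 M_X + 1.542 M_Y = 1058
  1.542 M_X + 3.083 M_Y = 859.2
Solving the pair gives M_X = 271.9 kN·m and M_Y = 142.7 kN·m (hogging).

M_X = 271.9 kN·m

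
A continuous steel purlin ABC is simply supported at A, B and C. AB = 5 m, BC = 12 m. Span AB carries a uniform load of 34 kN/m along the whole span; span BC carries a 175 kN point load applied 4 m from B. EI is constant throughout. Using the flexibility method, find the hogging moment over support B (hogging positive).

Insert a hinge at B; M_B is the redundant, and each span becomes simply supported.
Discontinuity in slope at B on the released structure — sum the simple-span end rotations:
  span AB: UDL 34: wL³/(24EI) = 177.1/EI
  span BC: point load 175 at a = 4: Pab(L + b)/(6LEI) = 1556/EI
  relative rotation θ_0 = (177.1 + 1556)/EI = 1733/EI
A unit hogging moment at B produces rotation L₁/(3EI) + L₂/(3EI) = 5.667/EI.
Compatibility: M_B·(L₁+L₂)/(3EI) = θ_0, giving M_B = 305.8 kN·m (hogging).

M_B = 305.8 kN·m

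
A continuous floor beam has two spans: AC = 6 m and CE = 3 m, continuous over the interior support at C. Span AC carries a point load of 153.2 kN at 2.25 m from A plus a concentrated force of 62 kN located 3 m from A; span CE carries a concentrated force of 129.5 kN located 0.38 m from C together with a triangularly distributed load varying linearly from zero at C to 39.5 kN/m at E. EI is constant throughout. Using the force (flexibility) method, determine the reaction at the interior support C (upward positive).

Release continuity at C by inserting a hinge; the redundant is the internal moment M_C. The primary structure is two simply-supported spans AC and CE.
End slopes at the hinge C, treating each span as simply supported:
  span AC: point load 153.2 at a = 2.25: Pab(L + a)/(6LEI) = 296.2/EI
  span AC: point load 62 at a = 3: Pab(L + a)/(6LEI) = 139.5/EI
  span CE: point load 129.5 at a = 0.38: Pab(L + b)/(6LEI) = 40.25/EI
  span CE: triangular load, peak 39.5: 7w₀L³/(360EI) = 20.74/EI
  relative rotation θ_0 = (435.7 + 60.99)/EI = 496.7/EI
A unit hogging moment at C produces rotation L₁/(3EI) + L₂/(3EI) = 3/EI.
Compatibility: M_C·(L₁+L₂)/(3EI) = θ_0, giving M_C = 165.6 kN·m (hogging).
Span AC, ΣM about A with M_C applied at C: R_C^{AC}·6 = 530.7 + 165.6, so R_C^{AC} = 116 kN and R_A = 215.2 − 116 = 99.15 kN.
Span CE, ΣM about E: R_C^{CE}·3 = 398.5 + 165.6, so R_C^{CE} = 188 kN and R_E = 188.8 − 188 = 0.7123 kN.
R_C = 116 + 188 = 304.1 kN.

R_C = 304.1 kN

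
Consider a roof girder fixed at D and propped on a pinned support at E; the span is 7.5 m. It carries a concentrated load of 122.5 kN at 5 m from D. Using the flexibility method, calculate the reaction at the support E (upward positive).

Release the roller at E. Primary structure: cantilever fixed at D.
Downward deflection at the released point E due to the loads:
  point load 122.5 at a = 5: Pa²(3L − a)/(6EI) = 8932/EI
Flexibility coefficient — unit upward force at E: δ_{EE} = L³/(3EI) = 140.6/EI.
Compatibility at E: δ_0 − R_E·δ_{EE} = 0, so R_E = 8932/140.6 = 63.52 kN.

R_E = 63.52 kN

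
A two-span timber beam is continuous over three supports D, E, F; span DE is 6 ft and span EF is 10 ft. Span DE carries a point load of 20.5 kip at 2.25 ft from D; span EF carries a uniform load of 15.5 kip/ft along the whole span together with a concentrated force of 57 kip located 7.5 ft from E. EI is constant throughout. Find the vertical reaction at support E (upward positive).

Insert a hinge at E; M_E is the redundant, and each span becomes simply supported.
Discontinuity in slope at E on the released structure — sum the simple-span end rotations:
  span DE: point load 20.5 at a = 2.25: Pab(L + a)/(6LEI) = 39.64/EI
  span EF: UDL 15.5: wL³/(24EI) = 645.8/EI
  span EF: point load 57 at a = 7.5: Pab(L + b)/(6LEI) = 222.7/EI
  relative rotation θ_0 = (39.64 + 868.5)/EI = 908.1/EI
A unit hogging moment at E produces rotation L₁/(3EI) + L₂/(3EI) = 5.333/EI.
Compatibility: M_E·(L₁+L₂)/(3EI) = θ_0, giving M_E = 170.3 kip·ft (hogging).
Span DE, ΣM about D with M_E applied at E: R_E^{DE}·6 = 46.12 + 170.3, so R_E^{DE} = 36.07 kip and R_D = 20.5 − 36.07 = -15.57 kip.
Span EF, ΣM about F: R_E^{EF}·10 = 917.5 + 170.3, so R_E^{EF} = 108.8 kip and R_F = 212 − 108.8 = 103.2 kip.
R_E = 36.07 + 108.8 = 144.8 kip.

R_E = 144.8 kip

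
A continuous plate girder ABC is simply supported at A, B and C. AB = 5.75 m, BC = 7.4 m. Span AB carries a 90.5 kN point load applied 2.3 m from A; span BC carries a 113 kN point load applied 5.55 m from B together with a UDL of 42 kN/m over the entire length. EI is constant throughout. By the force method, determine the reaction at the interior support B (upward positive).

Insert a hinge at B; M_B is the redundant, and each span becomes simply supported.
End slopes at the hinge B, treating each span as simply supported:
  span AB: point load 90.5 at a = 2.3: Pab(L + a)/(6LEI) = 167.6/EI
  span BC: point load 113 at a = 5.55: Pab(L + b)/(6LEI) = 241.7/EI
  span BC: UDL 42: wL³/(24EI) = 709.1/EI
  relative rotation θ_0 = (167.6 + 950.9)/EI = 1118/EI
A unit hogging moment at B produces rotation L₁/(3EI) + L₂/(3EI) = 4.383/EI.
Slope continuity at B: θ_0 = M_B·4.383/EI, so M_B = 1118/4.383 = 255.2 kN·m (hogging).
Span AB, ΣM about A with M_B applied at B: R_B^{AB}·5.75 = 208.2 + 255.2, so R_B^{AB} = 80.57 kN and R_A = 90.5 − 80.57 = 9.926 kN.
Span BC, ΣM about C: R_B^{BC}·7.4 = 1359 + 255.2, so R_B^{BC} = 218.1 kN and R_C = 423.8 − 218.1 = 205.7 kN.
R_B = 80.57 + 218.1 = 298.7 kN.

R_B = 298.7 kN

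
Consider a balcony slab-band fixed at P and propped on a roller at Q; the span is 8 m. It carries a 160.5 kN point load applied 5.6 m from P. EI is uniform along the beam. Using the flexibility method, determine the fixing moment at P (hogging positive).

M_P = 175.3 kN·m

Choose R_Q as the redundant. The primary structure is the cantilever fixed at P.
Downward deflection at the released point Q due to the loads:
  point load 160.5 at a = 5.6: Pa²(3L − a)/(6EI) = 15435/EI
Flexibility coefficient — unit upward force at Q: δ_{QQ} = L³/(3EI) = 170.7/EI.
The prop prevents deflection at Q: R_Q = δ_0/δ_{QQ} = 15435/170.7 = 90.44 kN.
Moment equilibrium about P: M_P = Σ(load moments about P) − R_Q·L = 898.8 − 90.44×8 = 175.3 kN·m.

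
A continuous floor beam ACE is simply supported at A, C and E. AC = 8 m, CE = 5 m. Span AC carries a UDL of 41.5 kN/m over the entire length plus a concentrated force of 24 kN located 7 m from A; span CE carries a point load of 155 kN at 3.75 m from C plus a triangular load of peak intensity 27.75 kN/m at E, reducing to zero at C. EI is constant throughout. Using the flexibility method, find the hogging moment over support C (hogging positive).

Release continuity at C by inserting a hinge; the redundant is the internal moment M_C. The primary structure is two simply-supported spans AC and CE.
Rotations at C on the released spans (each span's end-slope, ×1/EI):
  span AC: UDL 41.5: wL³/(24EI) = 885.3/EI
  span AC: point load 24 at a = 7: Pab(L + a)/(6LEI) = 52.5/EI
  span CE: point load 155 at a = 3.75: Pab(L + b)/(6LEI) = 151.4/EI
  span CE: triangular load, peak 27.75: 7w₀L³/(360EI) = 67.45/EI
  relative rotation θ_0 = (937.8 + 218.8)/EI = 1157/EI
A unit hogging moment at C produces rotation L₁/(3EI) + L₂/(3EI) = 4.333/EI.
Compatibility: M_C·(L₁+L₂)/(3EI) = θ_0, giving M_C = 266.9 kN·m (hogging).

M_C = 266.9 kN·m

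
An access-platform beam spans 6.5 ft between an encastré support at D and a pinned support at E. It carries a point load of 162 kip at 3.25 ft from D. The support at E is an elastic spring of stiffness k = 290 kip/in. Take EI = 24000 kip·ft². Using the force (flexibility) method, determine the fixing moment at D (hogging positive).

M_D = 220.5 kip·ft

Choose R_E as the redundant. The primary structure is the cantilever fixed at D.
Deflection at E on the released cantilever, summing each load's contribution:
  point load 162 at a = 3.25: Pa²(3L − a)/(6EI) = 4634/EI
Tip deflection under a unit load at E: L³/(3EI) = 91.54/EI.
With EI = 24000 kip·ft²: δ_0 = 0.1931 ft and δ_{EE} = 0.003814 ft/kip.
Compatibility — the spring shortens by R_E/k under the reaction it provides: δ_0 − R_E·δ_{EE} = R_E/k. With 1/k = 1/(290×12) ft/kip = 0.000287 ft/kip, R_E = δ_0 / (δ_{EE} + 1/k) = 0.1931 / (0.003814 + 0.000287) = 47.08 kip.
Moment equilibrium about D: M_D = Σ(load moments about D) − R_E·L = 526.5 − 47.08×6.5 = 220.5 kip·ft.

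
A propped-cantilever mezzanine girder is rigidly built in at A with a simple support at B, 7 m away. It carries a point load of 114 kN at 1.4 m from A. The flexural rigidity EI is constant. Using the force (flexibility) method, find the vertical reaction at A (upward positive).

Release the roller at B. Primary structure: cantilever fixed at A.
Downward deflection at the released point B due to the loads:
  point load 114 at a = 1.4: Pa²(3L − a)/(6EI) = 729.9/EI
Flexibility coefficient — unit upward force at B: δ_{BB} = L³/(3EI) = 114.3/EI.
The prop prevents deflection at B: R_B = δ_0/δ_{BB} = 729.9/114.3 = 6.384 kN.
Vertical equilibrium: R_A = ΣP − R_B = 114 − 6.384 = 107.6 kN.

R_A = 107.6 kN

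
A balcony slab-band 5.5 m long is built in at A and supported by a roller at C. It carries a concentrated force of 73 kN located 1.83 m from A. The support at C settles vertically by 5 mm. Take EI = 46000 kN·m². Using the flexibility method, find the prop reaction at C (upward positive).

R_C = 6.631 kN

Remove the prop at C; the released (primary) structure is a cantilever built in at A.
Free-end deflection of the primary structure under the applied loading (downward +):
  point load 73 at a = 1.83: Pa²(3L − a)/(6EI) = 597.7/EI
Tip deflection under a unit load at C: L³/(3EI) = 55.46/EI.
With EI = 46000 kN·m²: δ_0 = 0.012994 m and δ_{CC} = 0.001206 m/kN.
Compatibility — the beam at C must follow the support down by 0.005 m: δ_0 − R_C·δ_{CC} = 0.005, so R_C = (0.012994 − 0.005)/0.001206 = 6.631 kN.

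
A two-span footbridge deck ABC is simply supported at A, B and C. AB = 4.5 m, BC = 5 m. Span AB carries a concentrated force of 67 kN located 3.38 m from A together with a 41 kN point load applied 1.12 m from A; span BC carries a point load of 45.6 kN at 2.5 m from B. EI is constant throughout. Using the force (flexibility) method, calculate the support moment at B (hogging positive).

Release continuity at B by inserting a hinge; the redundant is the internal moment M_B. The primary structure is two simply-supported spans AB and BC.
End slopes at the hinge B, treating each span as simply supported:
  span AB: point load 67 at a = 3.38: Pab(L + a)/(6LEI) = 74.02/EI
  span AB: point load 41 at a = 1.12: Pab(L + a)/(6LEI) = 32.31/EI
  span BC: point load 45.6 at a = 2.5: Pab(L + b)/(6LEI) = 71.25/EI
  relative rotation θ_0 = (106.3 + 71.25)/EI = 177.6/EI
A unit hogging moment at B produces rotation L₁/(3EI) + L₂/(3EI) = 3.167/EI.
Slope continuity at B: θ_0 = M_B·3.167/EI, so M_B = 177.6/3.167 = 56.08 kN·m (hogging).

M_B = 56.08 kN·m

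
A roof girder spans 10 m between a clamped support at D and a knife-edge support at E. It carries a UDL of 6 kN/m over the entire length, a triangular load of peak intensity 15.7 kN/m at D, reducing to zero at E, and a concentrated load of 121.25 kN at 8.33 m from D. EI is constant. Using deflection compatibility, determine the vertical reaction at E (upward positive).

R_E = 129.4 kN

Choose R_E as the redundant. The primary structure is the cantilever fixed at D.
Primary-structure tip deflection at E by superposition:
  UDL 6: wL⁴/(8EI) = 7500/EI
  triangular load, peak 15.7 at the fixed end: w₀L⁴/(30EI) = 5233/EI
  point load 121.25 at a = 8.33: Pa²(3L − a)/(6EI) = 30386/EI
  δ_0 = 43120/EI
Flexibility coefficient — unit upward force at E: δ_{EE} = L³/(3EI) = 333.3/EI.
The prop prevents deflection at E: R_E = δ_0/δ_{EE} = 43120/333.3 = 129.4 kN.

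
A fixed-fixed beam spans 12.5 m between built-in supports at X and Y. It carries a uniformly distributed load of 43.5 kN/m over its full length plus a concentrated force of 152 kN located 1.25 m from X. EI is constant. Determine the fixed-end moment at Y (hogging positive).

Take the two fixed-end moments M_X, M_Y as redundants; the released structure is the simple span XY.
Simple-span end rotations at X and Y under the given loads:
  at X: UDL 43.5: wL³/(24EI) = 3540/EI
  at Y: UDL 43.5: wL³/(24EI) = 3540/EI
  at X: point load 152 at a = 1.25: Pab(L + b)/(6LEI) = 676.9/EI
  at Y: point load 152 at a = 1.25: Pab(L + a)/(6LEI) = 391.9/EI
  θ_X0 = 4217/EI,  θ_Y0 = 3932/EI
Flexibility coefficients: a unit moment at one end gives L/(3EI) there and L/(6EI) at the far end, so f₁₁ = f₂₂ = 4.167/EI and f₁₂ = f₂₁ = 2.083/EI.
Compatibility — zero rotation at each built-in end:
  4.167 M_X + 2.083 M_Y = 4217
  2.083 M_X + 4.167 M_Y = 3932
Solving the pair gives M_X = 720.3 kN·m and M_Y = 583.5 kN·m (hogging).

M_Y = 583.5 kN·m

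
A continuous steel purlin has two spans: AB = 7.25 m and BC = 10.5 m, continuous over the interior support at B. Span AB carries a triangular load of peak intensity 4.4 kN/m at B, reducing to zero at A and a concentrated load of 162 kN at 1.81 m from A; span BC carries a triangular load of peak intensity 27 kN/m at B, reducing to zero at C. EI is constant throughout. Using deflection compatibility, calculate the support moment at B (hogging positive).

Take M_B as the redundant. Released structure: two simple spans AB and BC with a hinge at B.
Discontinuity in slope at B on the released structure — sum the simple-span end rotations:
  span AB: triangular load, peak 4.4: w₀L³/(45EI) = 37.26/EI
  span AB: point load 162 at a = 1.81: Pab(L + a)/(6LEI) = 332.2/EI
  span BC: triangular load, peak 27: w₀L³/(45EI) = 694.6/EI
  relative rotation θ_0 = (369.5 + 694.6)/EI = 1064/EI
A unit hogging moment at B produces rotation L₁/(3EI) + L₂/(3EI) = 5.917/EI.
Compatibility: M_B·(L₁+L₂)/(3EI) = θ_0, giving M_B = 179.8 kN·m (hogging).

M_B = 179.8 kN·m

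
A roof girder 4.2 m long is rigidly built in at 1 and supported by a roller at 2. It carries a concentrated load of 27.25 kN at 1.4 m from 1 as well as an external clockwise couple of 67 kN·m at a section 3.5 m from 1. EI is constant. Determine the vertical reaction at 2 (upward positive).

R_2 = 27.3 kN

Release the roller at 2. Primary structure: cantilever fixed at 1.
Downward deflection at the released point 2 due to the loads:
  point load 27.25 at a = 1.4: Pa²(3L − a)/(6EI) = 99.7/EI
  clockwise couple 67 at a = 3.5: M₀a(2L − a)/(2EI) = 574.5/EI
  δ_0 = 674.2/EI
Flexibility coefficient — unit upward force at 2: δ_{22} = L³/(3EI) = 24.7/EI.
Compatibility at 2: δ_0 − R_2·δ_{22} = 0, so R_2 = 674.2/24.7 = 27.3 kN.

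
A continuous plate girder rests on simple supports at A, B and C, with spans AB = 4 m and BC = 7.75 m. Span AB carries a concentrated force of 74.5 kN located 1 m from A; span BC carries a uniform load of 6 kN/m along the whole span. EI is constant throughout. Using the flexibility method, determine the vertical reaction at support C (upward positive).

Take M_B as the redundant. Released structure: two simple spans AB and BC with a hinge at B.
Discontinuity in slope at B on the released structure — sum the simple-span end rotations:
  span AB: point load 74.5 at a = 1: Pab(L + a)/(6LEI) = 46.56/EI
  span BC: UDL 6: wL³/(24EI) = 116.4/EI
  relative rotation θ_0 = (46.56 + 116.4)/EI = 162.9/EI
A unit hogging moment at B produces rotation L₁/(3EI) + L₂/(3EI) = 3.917/EI.
Slope continuity at B: θ_0 = M_B·3.917/EI, so M_B = 162.9/3.917 = 41.6 kN·m (hogging).
Span BC, ΣM about C: R_B^{BC}·7.75 = 180.2 + 41.6, so R_B^{BC} = 28.62 kN and R_C = 46.5 − 28.62 = 17.88 kN.

R_C = 17.88 kN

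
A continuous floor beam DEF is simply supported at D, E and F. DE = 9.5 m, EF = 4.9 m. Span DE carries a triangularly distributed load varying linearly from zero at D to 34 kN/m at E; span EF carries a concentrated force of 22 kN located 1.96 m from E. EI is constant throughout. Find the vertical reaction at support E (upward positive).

R_E = 164.8 kN

Insert a hinge at E; M_E is the redundant, and each span becomes simply supported.
Rotations at E on the released spans (each span's end-slope, ×1/EI):
  span DE: triangular load, peak 34: w₀L³/(45EI) = 647.8/EI
  span EF: point load 22 at a = 1.96: Pab(L + b)/(6LEI) = 33.81/EI
  relative rotation θ_0 = (647.8 + 33.81)/EI = 681.6/EI
A unit hogging moment at E produces rotation L₁/(3EI) + L₂/(3EI) = 4.8/EI.
Slope continuity at E: θ_0 = M_E·4.8/EI, so M_E = 681.6/4.8 = 142 kN·m (hogging).
Span DE, ΣM about D with M_E applied at E: R_E^{DE}·9.5 = 1023 + 142, so R_E^{DE} = 122.6 kN and R_D = 161.5 − 122.6 = 38.89 kN.
Span EF, ΣM about F: R_E^{EF}·4.9 = 64.68 + 142, so R_E^{EF} = 42.18 kN and R_F = 22 − 42.18 = -20.18 kN.
R_E = 122.6 + 42.18 = 164.8 kN.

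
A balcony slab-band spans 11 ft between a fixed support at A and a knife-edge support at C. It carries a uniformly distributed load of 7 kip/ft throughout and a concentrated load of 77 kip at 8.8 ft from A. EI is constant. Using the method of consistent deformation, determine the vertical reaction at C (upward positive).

Choose R_C as the redundant. The primary structure is the cantilever fixed at A.
Primary-structure tip deflection at C by superposition:
  UDL 7: wL⁴/(8EI) = 12811/EI
  point load 77 at a = 8.8: Pa²(3L − a)/(6EI) = 24050/EI
  δ_0 = 36861/EI
Flexibility coefficient — unit upward force at C: δ_{CC} = L³/(3EI) = 443.7/EI.
The prop prevents deflection at C: R_C = δ_0/δ_{CC} = 36861/443.7 = 83.08 kip.

R_C = 83.08 kip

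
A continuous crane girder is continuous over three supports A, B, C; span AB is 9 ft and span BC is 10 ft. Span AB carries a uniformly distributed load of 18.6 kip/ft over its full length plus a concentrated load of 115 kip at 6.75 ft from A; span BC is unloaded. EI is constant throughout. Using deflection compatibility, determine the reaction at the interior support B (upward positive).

R_B = 205.8 kip

Release continuity at B by inserting a hinge; the redundant is the internal moment M_B. The primary structure is two simply-supported spans AB and BC.
End slopes at the hinge B, treating each span as simply supported:
  span AB: UDL 18.6: wL³/(24EI) = 565/EI
  span AB: point load 115 at a = 6.75: Pab(L + a)/(6LEI) = 509.4/EI
  relative rotation θ_0 = (1074 + 0)/EI = 1074/EI
A unit hogging moment at B produces rotation L₁/(3EI) + L₂/(3EI) = 6.333/EI.
Slope continuity at B: θ_0 = M_B·6.333/EI, so M_B = 1074/6.333 = 169.6 kip·ft (hogging).
Span AB, ΣM about A with M_B applied at B: R_B^{AB}·9 = 1530 + 169.6, so R_B^{AB} = 188.8 kip and R_A = 282.4 − 188.8 = 93.6 kip.
Span BC, ΣM about C: R_B^{BC}·10 = 0 + 169.6, so R_B^{BC} = 16.96 kip and R_C = 0 − 16.96 = -16.96 kip.
R_B = 188.8 + 16.96 = 205.8 kip.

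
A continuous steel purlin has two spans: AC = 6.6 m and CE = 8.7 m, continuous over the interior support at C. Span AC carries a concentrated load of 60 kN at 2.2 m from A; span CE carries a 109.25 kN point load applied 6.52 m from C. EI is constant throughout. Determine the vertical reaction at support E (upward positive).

R_E = 71.67 kN

Insert a hinge at C; M_C is the redundant, and each span becomes simply supported.
End slopes at the hinge C, treating each span as simply supported:
  span AC: point load 60 at a = 2.2: Pab(L + a)/(6LEI) = 129.1/EI
  span CE: point load 109.25 at a = 6.52: Pab(L + b)/(6LEI) = 323.7/EI
  relative rotation θ_0 = (129.1 + 323.7)/EI = 452.7/EI
A unit hogging moment at C produces rotation L₁/(3EI) + L₂/(3EI) = 5.1/EI.
Slope continuity at C: θ_0 = M_C·5.1/EI, so M_C = 452.7/5.1 = 88.77 kN·m (hogging).
Span CE, ΣM about E: R_C^{CE}·8.7 = 238.2 + 88.77, so R_C^{CE} = 37.58 kN and R_E = 109.2 − 37.58 = 71.67 kN.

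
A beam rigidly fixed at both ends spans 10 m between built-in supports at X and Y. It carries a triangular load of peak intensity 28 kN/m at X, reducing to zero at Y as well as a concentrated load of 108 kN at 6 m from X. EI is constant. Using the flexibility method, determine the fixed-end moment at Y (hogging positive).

M_Y = 248.9 kN·m

Release both end moments; the primary structure is a simply-supported span XY with redundants M_X and M_Y.
On the primary (simply-supported) span, the end slopes from the loading are:
  at X: triangular load, peak 28: w₀L³/(45EI) = 622.2/EI
  at Y: triangular load, peak 28: 7w₀L³/(360EI) = 544.4/EI
  at X: point load 108 at a = 6: Pab(L + b)/(6LEI) = 604.8/EI
  at Y: point load 108 at a = 6: Pab(L + a)/(6LEI) = 691.2/EI
  θ_X0 = 1227/EI,  θ_Y0 = 1236/EI
Flexibility coefficients: a unit moment at one end gives L/(3EI) there and L/(6EI) at the far end, so f₁₁ = f₂₂ = 3.333/EI and f₁₂ = f₂₁ = 1.667/EI.
Compatibility — zero rotation at each built-in end:
  3.333 M_X + 1.667 M_Y = 1227
  1.667 M_X + 3.333 M_Y = 1236
Solving the pair gives M_X = 243.7 kN·m and M_Y = 248.9 kN·m (hogging).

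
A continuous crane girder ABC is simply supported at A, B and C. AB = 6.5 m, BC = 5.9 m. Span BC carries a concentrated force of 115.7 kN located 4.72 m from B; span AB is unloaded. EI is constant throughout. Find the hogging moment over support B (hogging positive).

M_B = 31.18 kN·m

Insert a hinge at B; M_B is the redundant, and each span becomes simply supported.
Rotations at B on the released spans (each span's end-slope, ×1/EI):
  span BC: point load 115.7 at a = 4.72: Pab(L + b)/(6LEI) = 128.9/EI
  relative rotation θ_0 = (0 + 128.9)/EI = 128.9/EI
A unit hogging moment at B produces rotation L₁/(3EI) + L₂/(3EI) = 4.133/EI.
Slope continuity at B: θ_0 = M_B·4.133/EI, so M_B = 128.9/4.133 = 31.18 kN·m (hogging).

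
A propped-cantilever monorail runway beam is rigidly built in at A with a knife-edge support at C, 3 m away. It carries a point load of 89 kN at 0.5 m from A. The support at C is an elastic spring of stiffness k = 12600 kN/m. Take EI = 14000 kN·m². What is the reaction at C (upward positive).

R_C = 3.117 kN

Release the roller at C. Primary structure: cantilever fixed at A.
Primary-structure tip deflection at C by superposition:
  point load 89 at a = 0.5: Pa²(3L − a)/(6EI) = 31.52/EI
Flexibility coefficient — unit upward force at C: δ_{CC} = L³/(3EI) = 9/EI.
With EI = 14000 kN·m²: δ_0 = 0.002251 m and δ_{CC} = 0.000643 m/kN.
Compatibility — the spring shortens by R_C/k under the reaction it provides: δ_0 − R_C·δ_{CC} = R_C/k. With 1/k = 0.000079 m/kN, R_C = δ_0 / (δ_{CC} + 1/k) = 0.002251 / (0.000643 + 0.000079) = 3.117 kN.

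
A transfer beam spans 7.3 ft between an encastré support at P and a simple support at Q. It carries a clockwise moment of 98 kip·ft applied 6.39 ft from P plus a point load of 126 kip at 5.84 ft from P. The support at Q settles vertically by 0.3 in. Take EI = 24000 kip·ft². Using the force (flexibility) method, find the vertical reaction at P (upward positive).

R_P = 22.1 kip

Release the roller at Q. Primary structure: cantilever fixed at P.
Downward deflection at the released point Q due to the loads:
  clockwise couple 98 at a = 6.39: M₀a(2L − a)/(2EI) = 2571/EI
  point load 126 at a = 5.84: Pa²(3L − a)/(6EI) = 11502/EI
  δ_0 = 14073/EI
Flexibility coefficient — unit upward force at Q: δ_{QQ} = L³/(3EI) = 129.7/EI.
With EI = 24000 kip·ft²: δ_0 = 0.58638 ft and δ_{QQ} = 0.005403 ft/kip.
Compatibility — the beam at Q must follow the support down by 0.025 ft: δ_0 − R_Q·δ_{QQ} = 0.025, so R_Q = (0.58638 − 0.025)/0.005403 = 103.9 kip.
Vertical equilibrium: R_P = ΣP − R_Q = 126 − 103.9 = 22.1 kip.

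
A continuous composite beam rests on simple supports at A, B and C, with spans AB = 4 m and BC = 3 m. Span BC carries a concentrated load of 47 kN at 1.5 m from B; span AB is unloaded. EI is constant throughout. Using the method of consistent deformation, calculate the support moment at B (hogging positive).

Release continuity at B by inserting a hinge; the redundant is the internal moment M_B. The primary structure is two simply-supported spans AB and BC.
End slopes at the hinge B, treating each span as simply supported:
  span BC: point load 47 at a = 1.5: Pab(L + b)/(6LEI) = 26.44/EI
  relative rotation θ_0 = (0 + 26.44)/EI = 26.44/EI
A unit hogging moment at B produces rotation L₁/(3EI) + L₂/(3EI) = 2.333/EI.
Slope continuity at B: θ_0 = M_B·2.333/EI, so M_B = 26.44/2.333 = 11.33 kN·m (hogging).

M_B = 11.33 kN·m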